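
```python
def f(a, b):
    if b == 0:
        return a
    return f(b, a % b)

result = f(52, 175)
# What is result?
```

f(52, 175) -> f(175, 52) -> f(52, 19) -> f(19, 14) -> f(14, 5) -> f(5, 4) -> f(4, 1) -> f(1, 0) -> 1

Answer: 1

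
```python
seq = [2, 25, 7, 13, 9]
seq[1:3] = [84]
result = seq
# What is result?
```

Trace:
`seq = [2, 25, 7, 13, 9]` → seq = [2, 25, 7, 13, 9]
`seq[1:3] = [84]` → seq = [2, 84, 13, 9]
`result = seq` → result = [2, 84, 13, 9]
So result = [2, 84, 13, 9]

Answer: [2, 84, 13, 9]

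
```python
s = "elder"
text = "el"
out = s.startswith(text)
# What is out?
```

Trace:
`s = "elder"` → s = 'elder'
`text = "el"` → text = 'el'
`out = s.startswith(text)` → out = True
So out = True

Answer: True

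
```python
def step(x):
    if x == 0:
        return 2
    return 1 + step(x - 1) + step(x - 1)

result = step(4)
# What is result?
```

step(x) = 1 + 2·step(x-1), step(0)=2. Closed form: (2+1)·2^4 - 1 = 47.

Answer: 47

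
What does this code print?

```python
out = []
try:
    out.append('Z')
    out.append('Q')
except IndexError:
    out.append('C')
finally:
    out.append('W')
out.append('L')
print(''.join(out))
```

Execution trace: 'Z' (try body) → 'Q' (try body, no exception) → 'W' (finally) → 'L' (after the try/except). Output: ZQWL

Answer: ZQWL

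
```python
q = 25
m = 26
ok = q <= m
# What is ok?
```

Trace:
`q = 25` → q = 25
`m = 26` → m = 26
`ok = q <= m` → ok = True
So ok = True

Answer: True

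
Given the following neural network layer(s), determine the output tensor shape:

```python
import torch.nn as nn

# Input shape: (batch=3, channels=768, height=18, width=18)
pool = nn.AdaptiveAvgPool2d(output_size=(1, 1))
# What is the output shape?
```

Input: (3, 768, 18, 18) -> Output: (3, 768, 1, 1)

Answer: (3, 768, 1, 1)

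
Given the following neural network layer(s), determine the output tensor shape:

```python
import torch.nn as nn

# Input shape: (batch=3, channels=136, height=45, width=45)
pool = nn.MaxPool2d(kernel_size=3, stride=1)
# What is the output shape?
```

Input: (3, 136, 45, 45) -> Output: (3, 136, 43, 43)

Answer: (3, 136, 43, 43)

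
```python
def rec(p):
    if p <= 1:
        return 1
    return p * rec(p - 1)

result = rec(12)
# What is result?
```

rec(12) = 12 * 11 * 10 * 9 * 8 * 7 * 6 * 5 * 4 * 3 * 2 * 1 = 479001600

Answer: 479001600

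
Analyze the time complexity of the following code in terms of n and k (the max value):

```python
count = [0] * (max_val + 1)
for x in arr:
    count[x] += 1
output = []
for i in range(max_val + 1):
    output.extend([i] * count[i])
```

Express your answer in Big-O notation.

This is Counting sort (k = max value). Time complexity: O(n + k).

Answer: O(n + k)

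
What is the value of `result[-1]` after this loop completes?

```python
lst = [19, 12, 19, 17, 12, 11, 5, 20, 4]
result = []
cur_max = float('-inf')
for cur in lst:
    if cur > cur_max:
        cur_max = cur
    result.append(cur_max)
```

Running max ends at 20
`result` takes the values: [] → [19] → [19, 19] → [19, 19, 19] → [19, 19, 19, 19] → [19, 19, 19, 19, 19] → [19, 19, 19, 19, 19, 19] → [19, 19, 19, 19, 19, 19, 19] → [19, 19, 19, 19, 19, 19, 19, 20] → [19, 19, 19, 19, 19, 19, 19, 20, 20]
So `result[-1]` = 20

Answer: 20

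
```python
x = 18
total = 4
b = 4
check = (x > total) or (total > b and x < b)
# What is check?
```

Trace:
`x = 18` → x = 18
`total = 4` → total = 4
`b = 4` → b = 4
`check = (x > total) or (total > b and x < b)` → check = True
So check = True

Answer: True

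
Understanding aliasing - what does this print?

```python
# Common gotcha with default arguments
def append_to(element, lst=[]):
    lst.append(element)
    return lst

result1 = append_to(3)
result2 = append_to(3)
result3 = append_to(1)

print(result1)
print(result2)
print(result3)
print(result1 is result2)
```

Key concept: mutable default argument gotcha.
Step by step:
`result1 = append_to(3)` → result1 = [3]
`result2 = append_to(3)` → result1 = [3, 3] (same object as result2); result2 = [3, 3] (same object as result1)
`result3 = append_to(1)` → result1 = [3, 3, 1] (same object as result2, result3); result2 = [3, 3, 1] (same object as result1, result3); result3 = [3, 3, 1] (same object as result1, result2)
`print(result1)` → prints [3, 3, 1]
`print(result2)` → prints [3, 3, 1]
`print(result3)` → prints [3, 3, 1]
`print(result1 is result2)` → prints True

Answer:
[3, 3, 1]
[3, 3, 1]
[3, 3, 1]
True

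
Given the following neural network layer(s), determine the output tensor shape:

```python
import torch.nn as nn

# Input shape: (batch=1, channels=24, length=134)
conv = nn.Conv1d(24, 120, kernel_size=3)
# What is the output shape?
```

Input: (1, 24, 134) -> Output: (1, 120, 132)

Answer: (1, 120, 132)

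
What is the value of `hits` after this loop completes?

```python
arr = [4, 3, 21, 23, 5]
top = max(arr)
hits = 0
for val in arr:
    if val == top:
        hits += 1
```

Count of max value 23 in [4, 3, 21, 23, 5]
`hits` takes the values: 0 → 1

Answer: 1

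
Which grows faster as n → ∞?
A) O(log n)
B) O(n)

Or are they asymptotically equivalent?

O(log n) vs O(n): Higher order terms dominate.

Answer: B) O(n) grows faster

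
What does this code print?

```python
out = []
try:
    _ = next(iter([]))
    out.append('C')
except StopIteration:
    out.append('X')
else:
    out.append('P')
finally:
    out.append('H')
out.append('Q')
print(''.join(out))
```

Execution trace: 'X' (except StopIteration) → 'H' (finally) → 'Q' (after the try/except). Output: XHQ

Answer: XHQ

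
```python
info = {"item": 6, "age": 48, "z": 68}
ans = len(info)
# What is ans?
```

Trace:
`info = {"item": 6, "age": 48, "z": 68}` → info = {'item': 6, 'age': 48, 'z': 68}
`ans = len(info)` → ans = 3
So ans = 3

Answer: 3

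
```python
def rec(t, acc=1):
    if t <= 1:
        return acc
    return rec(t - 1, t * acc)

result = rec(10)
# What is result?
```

Accumulator trace (n, acc): (10, 1) -> (9, 10) -> (8, 90) -> (7, 720) -> (6, 5040) -> (5, 30240) -> (4, 151200) -> (3, 604800) -> (2, 1814400) -> (1, 3628800) -> return 3628800

Answer: 3628800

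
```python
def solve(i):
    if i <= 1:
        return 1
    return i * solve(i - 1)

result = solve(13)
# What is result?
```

solve(13) = 13 * 12 * 11 * 10 * 9 * 8 * 7 * 6 * 5 * 4 * 3 * 2 * 1 = 6227020800

Answer: 6227020800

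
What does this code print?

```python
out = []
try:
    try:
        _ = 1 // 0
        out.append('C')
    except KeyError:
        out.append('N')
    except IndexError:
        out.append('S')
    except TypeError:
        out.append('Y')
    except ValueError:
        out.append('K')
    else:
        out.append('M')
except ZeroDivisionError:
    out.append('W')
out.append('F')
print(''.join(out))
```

Execution trace: 'W' (outer except ZeroDivisionError) → 'F' (after the try/except). Output: WF

Answer: WF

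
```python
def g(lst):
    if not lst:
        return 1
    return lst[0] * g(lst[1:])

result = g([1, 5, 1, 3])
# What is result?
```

Product over [1, 5, 1, 3] = 1 * 5 * 1 * 3 = 15

Answer: 15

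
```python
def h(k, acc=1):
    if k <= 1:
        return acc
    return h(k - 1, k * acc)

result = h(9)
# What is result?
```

Accumulator trace (n, acc): (9, 1) -> (8, 9) -> (7, 72) -> (6, 504) -> (5, 3024) -> (4, 15120) -> (3, 60480) -> (2, 181440) -> (1, 362880) -> return 362880

Answer: 362880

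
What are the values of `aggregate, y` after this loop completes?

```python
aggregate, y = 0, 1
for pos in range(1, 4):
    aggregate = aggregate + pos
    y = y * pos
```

Sum and factorial of 1 to 3
`aggregate, y` takes the values: (0, 1) → (1, 1) → (3, 1) → (3, 2) → (6, 2) → (6, 6)

Answer: 6, 6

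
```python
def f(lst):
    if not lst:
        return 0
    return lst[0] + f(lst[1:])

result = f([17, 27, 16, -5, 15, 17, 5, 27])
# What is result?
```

17 + 27 + 16 + (-5) + 15 + 17 + 5 + 27 + 0 = 119

Answer: 119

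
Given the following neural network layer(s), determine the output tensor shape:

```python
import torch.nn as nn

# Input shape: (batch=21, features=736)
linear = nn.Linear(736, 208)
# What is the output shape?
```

Input: (21, 736) -> Output: (21, 208)

Answer: (21, 208)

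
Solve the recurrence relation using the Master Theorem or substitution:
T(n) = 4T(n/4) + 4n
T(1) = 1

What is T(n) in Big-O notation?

By Master Theorem: a=4, b=4, f(n)=4n. Since log_4(4) = 1 and f(n) = Θ(n^1), Case 2 applies. T(n) = O(n log n).

Answer: O(n log n)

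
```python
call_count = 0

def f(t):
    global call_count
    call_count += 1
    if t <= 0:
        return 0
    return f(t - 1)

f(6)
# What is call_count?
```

Linear recursion stepping by 1: 7 calls from t=6 down to ≤0.

Answer: 7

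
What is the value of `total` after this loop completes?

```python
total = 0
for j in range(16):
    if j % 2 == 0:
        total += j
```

Sum of even numbers 0 to 15
`total` takes the values: 0 → 2 → 6 → 12 → 20 → 30 → 42 → 56

Answer: 56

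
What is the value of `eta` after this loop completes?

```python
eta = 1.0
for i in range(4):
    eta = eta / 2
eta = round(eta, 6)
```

Halving LR 4 times: 1 / 2^4
`eta` takes the values: 1.0 → 0.5 → 0.25 → 0.125 → 0.0625

Answer: 0.0625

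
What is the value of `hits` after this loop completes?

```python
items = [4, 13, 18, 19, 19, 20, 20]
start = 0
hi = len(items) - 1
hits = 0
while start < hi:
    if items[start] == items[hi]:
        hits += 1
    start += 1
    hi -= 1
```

Count matching pairs from ends
`hits` takes the values: 0

Answer: 0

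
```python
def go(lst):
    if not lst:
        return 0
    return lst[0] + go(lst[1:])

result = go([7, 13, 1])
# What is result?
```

7 + 13 + 1 + 0 = 21

Answer: 21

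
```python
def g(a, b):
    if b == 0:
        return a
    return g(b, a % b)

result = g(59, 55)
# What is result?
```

g(59, 55) -> g(55, 4) -> g(4, 3) -> g(3, 1) -> g(1, 0) -> 1

Answer: 1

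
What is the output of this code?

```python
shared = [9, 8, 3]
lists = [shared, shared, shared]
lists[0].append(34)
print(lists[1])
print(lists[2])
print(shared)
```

Key concept: list of same reference.
Step by step:
`shared = [9, 8, 3]` → shared = [9, 8, 3]
`lists = [shared, shared, shared]` → lists = [[9, 8, 3], [9, 8, 3], [9, 8, 3]]
`lists[0].append(34)` → shared = [9, 8, 3, 34]; lists = [[9, 8, 3, 34], [9, 8, 3, 34], [9, 8, 3, 34]]
`print(lists[1])` → prints [9, 8, 3, 34]
`print(lists[2])` → prints [9, 8, 3, 34]
`print(shared)` → prints [9, 8, 3, 34]

Answer:
[9, 8, 3, 34]
[9, 8, 3, 34]
[9, 8, 3, 34]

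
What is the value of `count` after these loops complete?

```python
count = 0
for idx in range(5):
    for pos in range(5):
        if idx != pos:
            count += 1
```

5² - 5 (exclude diagonal)
`count` takes the values: 0 → 1 → 2 → 3 → 4 → 5 → 6 → 7 → 8 → 9 → 10 → 11 → 12 → 13 → 14 → 15 → 16 → 17 → 18 → 19 → 20

Answer: 20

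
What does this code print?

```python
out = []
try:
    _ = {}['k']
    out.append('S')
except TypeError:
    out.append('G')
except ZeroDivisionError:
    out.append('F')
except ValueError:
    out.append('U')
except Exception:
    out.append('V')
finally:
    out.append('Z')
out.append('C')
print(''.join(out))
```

Execution trace: 'V' (except Exception) → 'Z' (finally) → 'C' (after the try/except). Output: VZC

Answer: VZC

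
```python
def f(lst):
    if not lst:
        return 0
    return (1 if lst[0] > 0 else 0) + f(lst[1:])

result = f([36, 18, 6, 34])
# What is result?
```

Count of positive elements in [36, 18, 6, 34] = 4

Answer: 4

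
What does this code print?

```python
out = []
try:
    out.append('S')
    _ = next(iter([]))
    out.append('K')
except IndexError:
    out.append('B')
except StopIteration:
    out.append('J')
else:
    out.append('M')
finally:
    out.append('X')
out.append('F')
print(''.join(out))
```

Execution trace: 'S' (try body) → 'J' (except StopIteration) → 'X' (finally) → 'F' (after the try/except). Output: SJXF

Answer: SJXF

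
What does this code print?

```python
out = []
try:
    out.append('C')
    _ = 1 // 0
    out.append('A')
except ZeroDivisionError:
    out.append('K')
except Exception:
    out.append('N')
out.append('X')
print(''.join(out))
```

Execution trace: 'C' (try body) → 'K' (except ZeroDivisionError) → 'X' (after the try/except). Output: CKX

Answer: CKX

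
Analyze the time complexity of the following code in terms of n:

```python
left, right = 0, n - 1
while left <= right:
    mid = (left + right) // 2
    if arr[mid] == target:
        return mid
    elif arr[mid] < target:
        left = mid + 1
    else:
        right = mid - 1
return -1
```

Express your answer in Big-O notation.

This is Binary search in a sorted array. Time complexity: O(log n).

Answer: O(log n)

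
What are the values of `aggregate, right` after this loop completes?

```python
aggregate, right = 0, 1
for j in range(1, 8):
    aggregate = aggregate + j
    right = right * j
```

Sum and factorial of 1 to 7
`aggregate, right` takes the values: (0, 1) → (1, 1) → (3, 1) → (3, 2) → (6, 2) → (6, 6) → (10, 6) → (10, 24) → (15, 24) → (15, 120) → (21, 120) → (21, 720) → (28, 720) → (28, 5040)

Answer: 28, 5040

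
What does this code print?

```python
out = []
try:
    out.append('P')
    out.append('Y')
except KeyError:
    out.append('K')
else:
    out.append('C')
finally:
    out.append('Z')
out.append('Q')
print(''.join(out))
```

Execution trace: 'P' (try body) → 'Y' (try body, no exception) → 'C' (else) → 'Z' (finally) → 'Q' (after the try/except). Output: PYCZQ

Answer: PYCZQ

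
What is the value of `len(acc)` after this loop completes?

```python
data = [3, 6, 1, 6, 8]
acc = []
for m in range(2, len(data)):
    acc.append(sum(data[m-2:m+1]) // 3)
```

Number of 3-element averages
`acc` takes the values: [] → [3] → [3, 4] → [3, 4, 5]
So `len(acc)` = 3

Answer: 3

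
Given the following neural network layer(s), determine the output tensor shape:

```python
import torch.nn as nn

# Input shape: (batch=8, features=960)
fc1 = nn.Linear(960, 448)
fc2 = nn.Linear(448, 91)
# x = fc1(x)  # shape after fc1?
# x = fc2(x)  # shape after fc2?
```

Input: (8, 960) -> after fc1: (8, 448) -> Output: (8, 91)

Answer: (8, 91)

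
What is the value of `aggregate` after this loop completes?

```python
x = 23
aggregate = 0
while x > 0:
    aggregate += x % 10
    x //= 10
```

Sum digits of 23
`aggregate` takes the values: 0 → 3 → 5

Answer: 5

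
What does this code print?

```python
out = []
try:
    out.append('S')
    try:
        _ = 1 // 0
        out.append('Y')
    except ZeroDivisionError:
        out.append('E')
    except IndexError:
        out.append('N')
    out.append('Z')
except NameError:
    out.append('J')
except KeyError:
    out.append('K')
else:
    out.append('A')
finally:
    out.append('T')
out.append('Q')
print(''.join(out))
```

Execution trace: 'S' (try body) → 'E' (inner except ZeroDivisionError) → 'Z' (try body, no exception) → 'A' (else) → 'T' (finally) → 'Q' (after the try/except). Output: SEZATQ

Answer: SEZATQ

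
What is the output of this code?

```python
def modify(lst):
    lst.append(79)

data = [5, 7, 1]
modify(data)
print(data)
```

Key concept: function modifies passed list.
Step by step:
`data = [5, 7, 1]` → data = [5, 7, 1]
`modify(data)` → data = [5, 7, 1, 79]
`print(data)` → prints [5, 7, 1, 79]

Answer: [5, 7, 1, 79]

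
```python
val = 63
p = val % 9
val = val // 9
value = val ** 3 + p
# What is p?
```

Trace:
`val = 63` → val = 63
`p = val % 9` → p = 0
`val = val // 9` → val = 7
`value = val ** 3 + p` → value = 343
So p = 0

Answer: 0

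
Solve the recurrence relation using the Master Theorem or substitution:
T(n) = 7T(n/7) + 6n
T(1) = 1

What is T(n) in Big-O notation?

By Master Theorem: a=7, b=7, f(n)=6n. Since log_7(7) = 1 and f(n) = Θ(n^1), Case 2 applies. T(n) = O(n log n).

Answer: O(n log n)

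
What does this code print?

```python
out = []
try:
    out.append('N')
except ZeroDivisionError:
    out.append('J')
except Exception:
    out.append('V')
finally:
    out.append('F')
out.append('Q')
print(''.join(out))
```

Execution trace: 'N' (try body, no exception) → 'F' (finally) → 'Q' (after the try/except). Output: NFQ

Answer: NFQ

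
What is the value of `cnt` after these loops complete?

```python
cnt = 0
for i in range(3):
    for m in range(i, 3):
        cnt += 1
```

Upper triangle: 3 + 2 + ... + 1
`cnt` takes the values: 0 → 1 → 2 → 3 → 4 → 5 → 6

Answer: 6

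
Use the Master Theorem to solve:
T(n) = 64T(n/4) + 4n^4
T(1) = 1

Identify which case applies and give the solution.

a=64, b=4, f(n)=4n^4. log_4(64) = 3. Since c=4 > 3 and the regularity condition holds (64(n/4)^4 = (64/4^4)n^4 with 64/4^4 < 1), Case 3 applies: T(n) = Θ(f(n)) = O(n^4).

Answer: O(n^4) - Case 3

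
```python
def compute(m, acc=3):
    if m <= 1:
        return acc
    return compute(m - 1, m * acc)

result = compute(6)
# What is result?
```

Accumulator trace (n, acc): (6, 3) -> (5, 18) -> (4, 90) -> (3, 360) -> (2, 1080) -> (1, 2160) -> return 2160

Answer: 2160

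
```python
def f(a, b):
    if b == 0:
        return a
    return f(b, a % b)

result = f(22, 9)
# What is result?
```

f(22, 9) -> f(9, 4) -> f(4, 1) -> f(1, 0) -> 1

Answer: 1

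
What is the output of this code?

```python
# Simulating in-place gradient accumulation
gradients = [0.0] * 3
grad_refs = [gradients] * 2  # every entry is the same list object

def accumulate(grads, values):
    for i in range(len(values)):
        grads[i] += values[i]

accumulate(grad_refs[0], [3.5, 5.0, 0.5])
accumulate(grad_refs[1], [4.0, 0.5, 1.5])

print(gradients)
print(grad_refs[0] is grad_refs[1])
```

Key concept: gradient accumulation aliasing.
Step by step:
`gradients = [0.0] * 3` → gradients = [0.0, 0.0, 0.0]
`grad_refs = [gradients] * 2` → grad_refs = [[0.0, 0.0, 0.0], [0.0, 0.0, 0.0]]
`accumulate(grad_refs[0], [3.5, 5.0, 0.5])` → gradients = [3.5, 5.0, 0.5]; grad_refs = [[3.5, 5.0, 0.5], [3.5, 5.0, 0.5]]
`accumulate(grad_refs[1], [4.0, 0.5, 1.5])` → gradients = [7.5, 5.5, 2.0]; grad_refs = [[7.5, 5.5, 2.0], [7.5, 5.5, 2.0]]
`print(gradients)` → prints [7.5, 5.5, 2.0]
`print(grad_refs[0] is grad_refs[1])` → prints True

Answer:
[7.5, 5.5, 2.0]
True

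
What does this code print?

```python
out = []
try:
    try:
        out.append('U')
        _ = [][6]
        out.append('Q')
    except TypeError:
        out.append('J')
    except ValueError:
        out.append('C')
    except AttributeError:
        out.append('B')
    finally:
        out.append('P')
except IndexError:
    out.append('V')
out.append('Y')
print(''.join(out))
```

Execution trace: 'U' (try body) → 'P' (finally) → 'V' (outer except IndexError) → 'Y' (after the try/except). Output: UPVY

Answer: UPVY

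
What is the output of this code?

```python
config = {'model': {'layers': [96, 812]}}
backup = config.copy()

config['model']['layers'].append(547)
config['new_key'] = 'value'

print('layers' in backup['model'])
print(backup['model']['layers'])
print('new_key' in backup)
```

Key concept: shallow copy gotcha with nested dict.
Step by step:
`config = {'model': {'layers': [96, 812]}}` → config = {'model': {'layers': [96, 812]}}
`backup = config.copy()` → backup = {'model': {'layers': [96, 812]}}
`config['model']['layers'].append(547)` → config = {'model': {'layers': [96, 812, 547]}}; backup = {'model': {'layers': [96, 812, 547]}}
`config['new_key'] = 'value'` → config = {'model': {'layers': [96, 812, 547]}, 'new_key': 'value'}
`print('layers' in backup['model'])` → prints True
`print(backup['model']['layers'])` → prints [96, 812, 547]
`print('new_key' in backup)` → prints False

Answer:
True
[96, 812, 547]
False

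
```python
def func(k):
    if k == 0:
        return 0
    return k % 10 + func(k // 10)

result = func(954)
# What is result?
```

Sum of digits of 954: 4 + 5 + 9 = 18

Answer: 18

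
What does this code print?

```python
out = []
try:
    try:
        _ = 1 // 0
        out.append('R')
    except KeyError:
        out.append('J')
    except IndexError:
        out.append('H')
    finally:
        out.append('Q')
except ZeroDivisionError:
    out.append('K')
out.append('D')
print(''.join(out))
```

Execution trace: 'Q' (inner finally) → 'K' (outer except ZeroDivisionError) → 'D' (after the try/except). Output: QKD

Answer: QKD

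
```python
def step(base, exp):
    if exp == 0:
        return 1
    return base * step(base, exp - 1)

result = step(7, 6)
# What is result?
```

step(7, 6) = 7 * 7 * 7 * 7 * 7 * 7 = 117649

Answer: 117649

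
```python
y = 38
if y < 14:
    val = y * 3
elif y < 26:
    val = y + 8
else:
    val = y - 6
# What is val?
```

Trace:
`y = 38` → y = 38
`if y < 14: ...` → y < 14 is False, y < 26 is False, take else branch → val = 32
So val = 32

Answer: 32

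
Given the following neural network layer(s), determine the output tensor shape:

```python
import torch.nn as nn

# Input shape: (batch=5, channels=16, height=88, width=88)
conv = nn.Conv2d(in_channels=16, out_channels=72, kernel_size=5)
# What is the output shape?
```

Input: (5, 16, 88, 88) -> Output: (5, 72, 84, 84)

Answer: (5, 72, 84, 84)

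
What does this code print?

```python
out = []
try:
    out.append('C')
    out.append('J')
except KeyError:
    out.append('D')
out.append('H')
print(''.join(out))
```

Execution trace: 'C' (try body) → 'J' (try body, no exception) → 'H' (after the try/except). Output: CJH

Answer: CJH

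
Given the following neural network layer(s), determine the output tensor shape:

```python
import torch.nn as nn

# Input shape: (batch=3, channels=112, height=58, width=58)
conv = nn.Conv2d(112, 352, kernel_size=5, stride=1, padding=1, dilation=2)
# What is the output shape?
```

Input: (3, 112, 58, 58) -> Output: (3, 352, 52, 52)

Answer: (3, 352, 52, 52)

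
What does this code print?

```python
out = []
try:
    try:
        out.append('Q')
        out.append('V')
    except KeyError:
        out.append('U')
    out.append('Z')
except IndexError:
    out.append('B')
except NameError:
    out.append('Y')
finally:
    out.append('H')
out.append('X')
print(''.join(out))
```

Execution trace: 'Q' (inner try body) → 'V' (inner try body, no exception) → 'Z' (try body, no exception) → 'H' (finally) → 'X' (after the try/except). Output: QVZHX

Answer: QVZHX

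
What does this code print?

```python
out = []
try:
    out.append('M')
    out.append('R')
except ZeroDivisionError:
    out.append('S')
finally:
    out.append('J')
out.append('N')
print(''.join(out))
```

Execution trace: 'M' (try body) → 'R' (try body, no exception) → 'J' (finally) → 'N' (after the try/except). Output: MRJN

Answer: MRJN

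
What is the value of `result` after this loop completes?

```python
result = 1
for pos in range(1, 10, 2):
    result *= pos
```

Product of 1, 3, 5, ... up to 9
`result` takes the values: 1 → 3 → 15 → 105 → 945

Answer: 945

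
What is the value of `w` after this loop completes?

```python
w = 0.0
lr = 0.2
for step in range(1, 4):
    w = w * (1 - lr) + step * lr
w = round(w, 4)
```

Moving average with lr=0.2
`w` takes the values: 0.0 → 0.2 → 0.56 → 1.048

Answer: 1.048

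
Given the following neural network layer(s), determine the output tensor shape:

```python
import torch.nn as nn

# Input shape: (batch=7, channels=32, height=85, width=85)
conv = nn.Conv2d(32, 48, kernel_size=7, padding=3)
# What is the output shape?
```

Input: (7, 32, 85, 85) -> Output: (7, 48, 85, 85)

Answer: (7, 48, 85, 85)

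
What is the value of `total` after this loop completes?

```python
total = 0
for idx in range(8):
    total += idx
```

Sum of 0 to 7 = 28
`total` takes the values: 0 → 1 → 3 → 6 → 10 → 15 → 21 → 28

Answer: 28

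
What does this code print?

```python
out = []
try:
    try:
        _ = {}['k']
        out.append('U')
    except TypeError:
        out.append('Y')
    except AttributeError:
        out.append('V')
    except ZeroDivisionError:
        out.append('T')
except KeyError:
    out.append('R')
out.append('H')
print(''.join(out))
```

Execution trace: 'R' (outer except KeyError) → 'H' (after the try/except). Output: RH

Answer: RH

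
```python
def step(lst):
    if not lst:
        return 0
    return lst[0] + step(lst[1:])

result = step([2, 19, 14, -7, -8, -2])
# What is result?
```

2 + 19 + 14 + (-7) + (-8) + (-2) + 0 = 18

Answer: 18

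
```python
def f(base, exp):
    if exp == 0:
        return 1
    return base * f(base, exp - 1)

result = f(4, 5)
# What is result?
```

f(4, 5) = 4 * 4 * 4 * 4 * 4 = 1024

Answer: 1024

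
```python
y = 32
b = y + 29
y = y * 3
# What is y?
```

Trace:
`y = 32` → y = 32
`b = y + 29` → b = 61
`y = y * 3` → y = 96
So y = 96

Answer: 96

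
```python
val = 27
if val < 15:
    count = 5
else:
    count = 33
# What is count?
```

Trace:
`val = 27` → val = 27
`if val < 15: ...` → val < 15 is False, take else branch → count = 33
So count = 33

Answer: 33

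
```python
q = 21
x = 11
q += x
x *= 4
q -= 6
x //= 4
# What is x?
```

Trace:
`q = 21` → q = 21
`x = 11` → x = 11
`q += x` → q = 32
`x *= 4` → x = 44
`q -= 6` → q = 26
`x //= 4` → x = 11
So x = 11

Answer: 11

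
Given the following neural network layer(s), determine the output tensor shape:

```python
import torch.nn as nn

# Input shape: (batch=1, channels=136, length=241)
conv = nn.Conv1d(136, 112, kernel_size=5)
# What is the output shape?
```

Input: (1, 136, 241) -> Output: (1, 112, 237)

Answer: (1, 112, 237)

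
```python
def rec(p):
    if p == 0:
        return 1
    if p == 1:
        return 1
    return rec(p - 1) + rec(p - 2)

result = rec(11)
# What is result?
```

Build up from base cases: rec(0)=1, rec(1)=1, rec(2)=2, rec(3)=3, rec(4)=5, rec(5)=8, rec(6)=13, ..., rec(11)=144

Answer: 144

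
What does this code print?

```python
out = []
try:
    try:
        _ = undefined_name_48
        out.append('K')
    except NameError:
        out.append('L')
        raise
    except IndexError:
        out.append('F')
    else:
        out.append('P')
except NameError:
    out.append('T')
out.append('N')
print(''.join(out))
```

Execution trace: 'L' (inner except NameError) → 'T' (outer except NameError) → 'N' (after the try/except). Output: LTN

Answer: LTN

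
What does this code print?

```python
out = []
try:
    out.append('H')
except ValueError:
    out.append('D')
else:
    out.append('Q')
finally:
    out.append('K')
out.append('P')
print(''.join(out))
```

Execution trace: 'H' (try body, no exception) → 'Q' (else) → 'K' (finally) → 'P' (after the try/except). Output: HQKP

Answer: HQKP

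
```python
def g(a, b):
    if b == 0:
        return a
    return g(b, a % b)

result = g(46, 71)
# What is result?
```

g(46, 71) -> g(71, 46) -> g(46, 25) -> g(25, 21) -> g(21, 4) -> g(4, 1) -> g(1, 0) -> 1

Answer: 1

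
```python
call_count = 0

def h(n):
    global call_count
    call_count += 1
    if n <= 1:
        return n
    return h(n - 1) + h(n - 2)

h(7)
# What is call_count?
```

Calls(n) = 1 + Calls(n-1) + Calls(n-2); Calls(0)=Calls(1)=1. For n=7 this gives 41.

Answer: 41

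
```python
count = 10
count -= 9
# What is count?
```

Trace:
`count = 10` → count = 10
`count -= 9` → count = 1
So count = 1

Answer: 1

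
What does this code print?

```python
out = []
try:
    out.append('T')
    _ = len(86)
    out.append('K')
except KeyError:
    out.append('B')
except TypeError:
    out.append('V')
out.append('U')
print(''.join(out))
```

Execution trace: 'T' (try body) → 'V' (except TypeError) → 'U' (after the try/except). Output: TVU

Answer: TVU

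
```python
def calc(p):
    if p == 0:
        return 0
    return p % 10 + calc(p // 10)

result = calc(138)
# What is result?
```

Sum of digits of 138: 8 + 3 + 1 = 12

Answer: 12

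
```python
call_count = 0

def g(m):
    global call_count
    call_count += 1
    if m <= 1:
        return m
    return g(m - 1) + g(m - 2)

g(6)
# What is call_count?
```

Calls(m) = 1 + Calls(m-1) + Calls(m-2); Calls(0)=Calls(1)=1. For m=6 this gives 25.

Answer: 25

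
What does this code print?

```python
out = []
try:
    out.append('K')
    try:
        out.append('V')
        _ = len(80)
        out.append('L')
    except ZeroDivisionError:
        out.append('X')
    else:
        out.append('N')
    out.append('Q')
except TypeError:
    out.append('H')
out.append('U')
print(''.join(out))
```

Execution trace: 'K' (try body) → 'V' (inner try body) → 'H' (except TypeError) → 'U' (after the try/except). Output: KVHU

Answer: KVHU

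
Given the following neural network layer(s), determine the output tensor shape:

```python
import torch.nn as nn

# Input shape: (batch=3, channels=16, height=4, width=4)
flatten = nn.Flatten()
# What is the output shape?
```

Input: (3, 16, 4, 4) -> Output: (3, 256)

Answer: (3, 256)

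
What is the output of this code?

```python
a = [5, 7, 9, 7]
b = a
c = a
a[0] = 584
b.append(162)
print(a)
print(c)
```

Key concept: multiple aliases.
Step by step:
`a = [5, 7, 9, 7]` → a = [5, 7, 9, 7]
`b = a` → b = [5, 7, 9, 7] (same object as a)
`c = a` → c = [5, 7, 9, 7] (same object as a, b)
`a[0] = 584` → a = [584, 7, 9, 7] (same object as b, c); b = [584, 7, 9, 7] (same object as a, c); c = [584, 7, 9, 7] (same object as a, b)
`b.append(162)` → a = [584, 7, 9, 7, 162] (same object as b, c); b = [584, 7, 9, 7, 162] (same object as a, c); c = [584, 7, 9, 7, 162] (same object as a, b)
`print(a)` → prints [584, 7, 9, 7, 162]
`print(c)` → prints [584, 7, 9, 7, 162]

Answer:
[584, 7, 9, 7, 162]
[584, 7, 9, 7, 162]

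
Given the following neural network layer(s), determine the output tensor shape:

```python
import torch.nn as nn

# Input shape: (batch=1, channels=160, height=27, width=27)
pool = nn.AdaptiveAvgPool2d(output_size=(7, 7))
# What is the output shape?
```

Input: (1, 160, 27, 27) -> Output: (1, 160, 7, 7)

Answer: (1, 160, 7, 7)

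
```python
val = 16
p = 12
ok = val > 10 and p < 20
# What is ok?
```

Trace:
`val = 16` → val = 16
`p = 12` → p = 12
`ok = val > 10 and p < 20` → ok = True
So ok = True

Answer: True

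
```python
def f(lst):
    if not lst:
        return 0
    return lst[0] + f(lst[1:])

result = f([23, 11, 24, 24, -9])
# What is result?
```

23 + 11 + 24 + 24 + (-9) + 0 = 73

Answer: 73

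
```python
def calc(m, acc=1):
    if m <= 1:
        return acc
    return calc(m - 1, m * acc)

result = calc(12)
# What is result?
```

Accumulator trace (n, acc): (12, 1) -> (11, 12) -> (10, 132) -> (9, 1320) -> (8, 11880) -> (7, 95040) -> (6, 665280) -> (5, 3991680) -> (4, 19958400) -> (3, 79833600) -> (2, 239500800) -> (1, 479001600) -> return 479001600

Answer: 479001600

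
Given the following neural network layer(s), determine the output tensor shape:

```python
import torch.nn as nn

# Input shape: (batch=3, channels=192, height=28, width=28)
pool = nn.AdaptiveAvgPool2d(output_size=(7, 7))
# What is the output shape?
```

Input: (3, 192, 28, 28) -> Output: (3, 192, 7, 7)

Answer: (3, 192, 7, 7)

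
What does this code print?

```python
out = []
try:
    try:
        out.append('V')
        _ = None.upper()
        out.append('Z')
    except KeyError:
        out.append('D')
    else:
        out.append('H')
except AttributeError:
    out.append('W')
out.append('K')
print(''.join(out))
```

Execution trace: 'V' (try body) → 'W' (outer except AttributeError) → 'K' (after the try/except). Output: VWK

Answer: VWK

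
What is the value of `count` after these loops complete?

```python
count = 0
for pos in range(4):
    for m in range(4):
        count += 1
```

4 * 4 = 16
`count` takes the values: 0 → 1 → 2 → 3 → 4 → 5 → 6 → 7 → 8 → 9 → 10 → 11 → 12 → 13 → 14 → 15 → 16

Answer: 16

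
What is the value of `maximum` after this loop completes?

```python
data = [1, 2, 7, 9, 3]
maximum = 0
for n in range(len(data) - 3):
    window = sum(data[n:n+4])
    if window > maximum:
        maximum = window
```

Max sum of 4-element window in [1, 2, 7, 9, 3]
`maximum` takes the values: 0 → 19 → 21

Answer: 21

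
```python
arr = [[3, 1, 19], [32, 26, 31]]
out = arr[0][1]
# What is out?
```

Trace:
`arr = [[3, 1, 19], [32, 26, 31]]` → arr = [[3, 1, 19], [32, 26, 31]]
`out = arr[0][1]` → out = 1
So out = 1

Answer: 1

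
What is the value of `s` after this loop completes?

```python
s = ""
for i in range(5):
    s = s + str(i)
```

Concatenate digits 0 to 4
`s` takes the values: "" → "0" → "01" → "012" → "0123" → "01234"

Answer: "01234"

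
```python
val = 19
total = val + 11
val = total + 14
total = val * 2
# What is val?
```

Trace:
`val = 19` → val = 19
`total = val + 11` → total = 30
`val = total + 14` → val = 44
`total = val * 2` → total = 88
So val = 44

Answer: 44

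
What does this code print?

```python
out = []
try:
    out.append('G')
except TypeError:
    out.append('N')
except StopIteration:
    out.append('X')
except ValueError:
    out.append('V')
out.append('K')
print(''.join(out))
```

Execution trace: 'G' (try body, no exception) → 'K' (after the try/except). Output: GK

Answer: GK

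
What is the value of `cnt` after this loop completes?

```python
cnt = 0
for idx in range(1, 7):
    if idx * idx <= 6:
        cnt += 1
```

Count numbers where idx² ≤ 6
`cnt` takes the values: 0 → 1 → 2

Answer: 2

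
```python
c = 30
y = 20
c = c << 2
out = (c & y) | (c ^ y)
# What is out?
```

Trace:
`c = 30` → c = 30
`y = 20` → y = 20
`c = c << 2` → c = 120
`out = (c & y) | (c ^ y)` → out = 124
So out = 124

Answer: 124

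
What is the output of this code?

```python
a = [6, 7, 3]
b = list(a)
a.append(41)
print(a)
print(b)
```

Key concept: list() constructor creates copy.
Step by step:
`a = [6, 7, 3]` → a = [6, 7, 3]
`b = list(a)` → b = [6, 7, 3]
`a.append(41)` → a = [6, 7, 3, 41]
`print(a)` → prints [6, 7, 3, 41]
`print(b)` → prints [6, 7, 3]

Answer:
[6, 7, 3, 41]
[6, 7, 3]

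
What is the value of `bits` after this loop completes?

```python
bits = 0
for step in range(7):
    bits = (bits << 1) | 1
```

Build 7 consecutive 1-bits: 0b1111111
`bits` takes the values: 0 → 1 → 3 → 7 → 15 → 31 → 63 → 127

Answer: 127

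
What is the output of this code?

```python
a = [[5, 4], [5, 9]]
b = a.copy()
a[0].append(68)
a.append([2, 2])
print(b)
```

Key concept: shallow copy with nested lists.
Step by step:
`a = [[5, 4], [5, 9]]` → a = [[5, 4], [5, 9]]
`b = a.copy()` → b = [[5, 4], [5, 9]]
`a[0].append(68)` → a = [[5, 4, 68], [5, 9]]; b = [[5, 4, 68], [5, 9]]
`a.append([2, 2])` → a = [[5, 4, 68], [5, 9], [2, 2]]
`print(b)` → prints [[5, 4, 68], [5, 9]]

Answer: [[5, 4, 68], [5, 9]]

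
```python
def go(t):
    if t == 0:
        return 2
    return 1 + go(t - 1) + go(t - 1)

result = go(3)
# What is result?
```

go(t) = 1 + 2·go(t-1), go(0)=2. Closed form: (2+1)·2^3 - 1 = 23.

Answer: 23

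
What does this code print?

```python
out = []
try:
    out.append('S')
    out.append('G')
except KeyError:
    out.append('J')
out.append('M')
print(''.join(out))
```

Execution trace: 'S' (try body) → 'G' (try body, no exception) → 'M' (after the try/except). Output: SGM

Answer: SGM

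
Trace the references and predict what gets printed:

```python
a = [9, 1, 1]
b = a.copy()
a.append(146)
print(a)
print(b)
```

Key concept: list.copy() creates independent copy.
Step by step:
`a = [9, 1, 1]` → a = [9, 1, 1]
`b = a.copy()` → b = [9, 1, 1]
`a.append(146)` → a = [9, 1, 1, 146]
`print(a)` → prints [9, 1, 1, 146]
`print(b)` → prints [9, 1, 1]

Answer:
[9, 1, 1, 146]
[9, 1, 1]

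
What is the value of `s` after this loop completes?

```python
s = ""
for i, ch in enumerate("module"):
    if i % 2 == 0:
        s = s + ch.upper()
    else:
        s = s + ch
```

Uppercase even positions in 'module'
`s` takes the values: "" → "M" → "Mo" → "MoD" → "MoDu" → "MoDuL" → "MoDuLe"

Answer: "MoDuLe"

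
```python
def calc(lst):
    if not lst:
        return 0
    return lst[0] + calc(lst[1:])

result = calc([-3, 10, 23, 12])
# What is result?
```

(-3) + 10 + 23 + 12 + 0 = 42

Answer: 42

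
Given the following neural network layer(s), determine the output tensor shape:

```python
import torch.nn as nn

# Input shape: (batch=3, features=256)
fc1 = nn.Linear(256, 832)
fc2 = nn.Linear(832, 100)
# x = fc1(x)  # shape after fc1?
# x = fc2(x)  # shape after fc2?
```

Input: (3, 256) -> after fc1: (3, 832) -> Output: (3, 100)

Answer: (3, 100)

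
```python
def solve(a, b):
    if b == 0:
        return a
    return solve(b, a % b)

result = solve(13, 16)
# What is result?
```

solve(13, 16) -> solve(16, 13) -> solve(13, 3) -> solve(3, 1) -> solve(1, 0) -> 1

Answer: 1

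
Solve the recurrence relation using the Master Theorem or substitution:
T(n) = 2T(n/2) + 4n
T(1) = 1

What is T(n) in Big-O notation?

By Master Theorem: a=2, b=2, f(n)=4n. Since log_2(2) = 1 and f(n) = Θ(n^1), Case 2 applies. T(n) = O(n log n).

Answer: O(n log n)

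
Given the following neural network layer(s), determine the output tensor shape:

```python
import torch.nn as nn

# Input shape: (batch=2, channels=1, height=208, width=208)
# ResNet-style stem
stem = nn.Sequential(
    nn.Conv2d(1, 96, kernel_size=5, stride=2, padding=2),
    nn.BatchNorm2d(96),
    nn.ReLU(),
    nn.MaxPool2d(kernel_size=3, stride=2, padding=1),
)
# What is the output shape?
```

Input: (2, 1, 208, 208) -> after Conv2d 5x5 stride=2: (2, 96, 104, 104) -> Output: (2, 96, 52, 52)

Answer: (2, 96, 52, 52)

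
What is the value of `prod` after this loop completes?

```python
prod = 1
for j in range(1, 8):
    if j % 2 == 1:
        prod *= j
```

Product of odd numbers 1 to 7
`prod` takes the values: 1 → 3 → 15 → 105

Answer: 105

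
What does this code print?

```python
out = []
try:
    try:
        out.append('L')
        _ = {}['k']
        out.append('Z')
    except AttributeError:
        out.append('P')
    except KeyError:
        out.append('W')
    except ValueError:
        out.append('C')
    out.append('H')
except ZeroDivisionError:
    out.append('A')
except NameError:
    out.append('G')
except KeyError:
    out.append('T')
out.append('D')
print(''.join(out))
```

Execution trace: 'L' (inner try body) → 'W' (inner except KeyError) → 'H' (try body, no exception) → 'D' (after the try/except). Output: LWHD

Answer: LWHD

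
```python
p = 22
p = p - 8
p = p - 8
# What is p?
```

Trace:
`p = 22` → p = 22
`p = p - 8` → p = 14
`p = p - 8` → p = 6
So p = 6

Answer: 6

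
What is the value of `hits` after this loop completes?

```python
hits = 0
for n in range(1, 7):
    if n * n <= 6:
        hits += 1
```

Count numbers where n² ≤ 6
`hits` takes the values: 0 → 1 → 2

Answer: 2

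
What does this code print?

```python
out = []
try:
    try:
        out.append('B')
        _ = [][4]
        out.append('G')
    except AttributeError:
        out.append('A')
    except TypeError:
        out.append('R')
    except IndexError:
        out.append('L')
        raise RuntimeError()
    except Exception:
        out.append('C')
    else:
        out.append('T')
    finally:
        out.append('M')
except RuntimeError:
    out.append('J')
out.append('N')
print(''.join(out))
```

Execution trace: 'B' (inner try body) → 'L' (inner except IndexError) → 'M' (inner finally) → 'J' (outer except RuntimeError) → 'N' (after the try/except). Output: BLMJN

Answer: BLMJN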